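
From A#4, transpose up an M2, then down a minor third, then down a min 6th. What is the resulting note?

Up a major second from A#4: B#4 (2 semitones up).
B#4 down a minor third → G##4 (3 semitones).
G##4 down a minor sixth → B##3 (8 semitones).

B##3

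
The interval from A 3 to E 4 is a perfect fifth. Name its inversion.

The rule of nine gives the new number: 9 − 5 = 4, so a fifth becomes a fourth.
The quality also flips — perfect stays perfect — giving a perfect fourth.

perfect 4th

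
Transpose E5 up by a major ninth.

F#6

Two letters up from E (plus an octave) reaches F.
A major ninth is 14 semitones; 14 semitones up from E5 gives F#6.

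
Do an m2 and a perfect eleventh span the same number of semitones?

1 semitone (minor second) vs 17 semitones (perfect eleventh): not equal.

No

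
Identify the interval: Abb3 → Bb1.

d14

Descending from Abb3 to Bb1 is the same interval as ascending Bb1 to Abb3.
B to A spans seven letter names (B-C-D-E-F-G-A), plus an octave: a fourteenth.
Bb1 to Abb3 spans 21 semitones — two semitones narrower than the major fourteenth (23) — giving a diminished fourteenth.
(Equivalently, a compound diminished seventh: a diminished seventh plus an octave.)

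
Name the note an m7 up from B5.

A6

Counting seven letter names up from B lands on A.
A minor seventh spans 10 semitones, so from B5 the target pitch is A6.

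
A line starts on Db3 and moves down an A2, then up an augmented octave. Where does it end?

Down an augmented second from Db3: Cbb3 (3 semitones down).
Cbb3 up an augmented octave → Cb4 (13 semitones).

Cb4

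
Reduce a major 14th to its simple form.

major 7th

Subtracting seven from the interval number removes an octave: 14 − 7 = 7.
That makes a major fourteenth a compound major seventh — an octave plus a major seventh.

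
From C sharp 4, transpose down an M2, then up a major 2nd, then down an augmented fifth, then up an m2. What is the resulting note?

G flat 3

A major second down from C#4 is B3.
A major second up from B3 is C#4.
An augmented fifth down from C#4 is F3.
A minor second up from F3 is Gb3.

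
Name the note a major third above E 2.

Three letter names up from E: G.
A major third is 4 semitones; 4 semitones up from E2 gives G#2.

G sharp 2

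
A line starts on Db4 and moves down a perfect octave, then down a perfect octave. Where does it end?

Db2

Down a perfect octave from Db4: Db3 (12 semitones down).
Down a perfect octave from Db3: Db2 (12 semitones down).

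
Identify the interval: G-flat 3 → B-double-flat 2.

Descending from Gb3 to Bbb2 is the same interval as ascending Bbb2 to Gb3.
B to G spans six letter names (B-C-D-E-F-G) — that makes it a sixth of some quality.
Counting semitones, Bbb2→Gb3 is 9, which is the major sixth.

major sixth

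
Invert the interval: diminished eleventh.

augmented fifth

First reduce the compound diminished eleventh to its simple form, a diminished fourth.
The rule of nine gives the new number: 9 − 4 = 5, so a fourth becomes a fifth.
And diminished becomes augmented under inversion, so we get an augmented fifth.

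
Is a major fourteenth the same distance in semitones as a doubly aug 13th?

Yes

A major fourteenth spans 23 semitones, and a doubly augmented thirteenth also spans 23 semitones — they're enharmonic.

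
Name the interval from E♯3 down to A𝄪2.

d5

Descending from E#3 to A##2 is the same interval as ascending A##2 to E#3.
A to E spans five letter names (A-B-C-D-E): a fifth.
A##2 to E#3 spans 6 semitones — one semitone narrower than the perfect fifth (7) — giving a diminished fifth.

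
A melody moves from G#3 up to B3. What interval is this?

m3

G to B spans three letter names (G-A-B) — that makes it a third of some quality.
G#3 to B3 is 3 semitones, a half step short of the major third (4), so this is minor.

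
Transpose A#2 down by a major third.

F#2

Three letter names down from A: F.
A major third spans 4 semitones, so from A#2 the target pitch is F#2.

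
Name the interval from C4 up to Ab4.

C to A spans six letter names (C-D-E-F-G-A) — that makes it a sixth of some quality.
C4 to Ab4 is 8 semitones, a half step short of the major sixth (9), so this is minor.

minor sixth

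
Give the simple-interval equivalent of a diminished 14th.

Subtracting seven from the interval number removes an octave: 14 − 7 = 7.
That makes a diminished fourteenth a compound diminished seventh — an octave plus a diminished seventh.

diminished seventh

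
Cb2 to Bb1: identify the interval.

minor second

Descending from Cb2 to Bb1 is the same interval as ascending Bb1 to Cb2.
B to C spans two letter names (B-C) — that makes it a second of some quality.
Bb1 to Cb2 is 1 semitone, a half step short of the major second (2), so this is minor.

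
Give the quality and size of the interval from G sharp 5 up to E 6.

minor 6th

G to E spans six letter names (G-A-B-C-D-E), so the interval is some kind of sixth.
G#5 to E6 is 8 semitones, a half step short of the major sixth (9), so this is minor.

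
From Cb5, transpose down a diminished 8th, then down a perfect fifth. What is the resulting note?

Down a diminished octave from Cb5: C4 (11 semitones down).
C4 down a perfect fifth → F3 (7 semitones).

F3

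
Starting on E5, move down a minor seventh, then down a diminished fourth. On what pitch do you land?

Down a minor seventh from E5: F#4 (10 semitones down).
Down a diminished fourth from F#4: C##4 (4 semitones down).

C##4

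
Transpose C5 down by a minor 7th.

D4

Seven letter names down from C: D.
Moving 10 semitones down from C5 (the size of a minor seventh) reaches D4.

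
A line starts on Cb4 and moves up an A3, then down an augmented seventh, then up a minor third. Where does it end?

Cb4 up an augmented third → E4 (5 semitones).
Down an augmented seventh from E4: Fb3 (12 semitones down).
Up a minor third from Fb3: Abb3 (3 semitones up).

Abb3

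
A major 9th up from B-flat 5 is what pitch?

The ninth's letter: B up two letter names plus an octave → C.
Moving 14 semitones up from Bb5 (the size of a major ninth) reaches C7.

C 7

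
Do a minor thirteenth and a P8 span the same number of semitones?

No

A minor thirteenth is 20 semitones but a perfect octave is 12 semitones — different sizes.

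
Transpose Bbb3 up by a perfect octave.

Bbb4

For an octave the letter name doesn't change: still B, an octave up.
A perfect octave is 12 semitones; 12 semitones up from Bbb3 gives Bbb4.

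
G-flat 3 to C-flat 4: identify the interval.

G to C spans four letter names (G-A-B-C): a fourth.
The perfect fourth spans 5 semitones, and Gb3 to Cb4 is exactly 5 semitones — so this is a perfect fourth.

perfect fourth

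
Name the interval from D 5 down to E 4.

minor 7th

Descending from D5 to E4 is the same interval as ascending E4 to D5.
E to D spans seven letter names (E-F-G-A-B-C-D), so the interval is some kind of seventh.
A major seventh would be 11 semitones, but E4 to D5 is 10 — one semitone narrower, making it a minor seventh.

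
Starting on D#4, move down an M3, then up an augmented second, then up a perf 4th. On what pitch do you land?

F##4

Down a major third from D#4: B3 (4 semitones down).
An augmented second up from B3 is C##4.
A perfect fourth up from C##4 is F##4.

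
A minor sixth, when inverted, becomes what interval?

Interval numbers invert to sum to nine: 6 + 3 = 9, so a sixth inverts to a third.
And minor becomes major under inversion, so we get a major third.

major 3rd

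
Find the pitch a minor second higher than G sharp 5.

A 5

The second takes the letter from G up to A.
A minor second spans 1 semitone, so from G#5 the target pitch is A5.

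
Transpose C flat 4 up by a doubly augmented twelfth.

Five letters up from C (plus an octave) reaches G.
Moving 21 semitones up from Cb4 (the size of a doubly augmented twelfth) reaches G#5.

G sharp 5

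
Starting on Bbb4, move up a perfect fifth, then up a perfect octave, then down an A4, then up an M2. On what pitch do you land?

Dbb6

A perfect fifth up from Bbb4 is Fb5.
Fb5 up a perfect octave → Fb6 (12 semitones).
An augmented fourth down from Fb6 is Cbb6.
Cbb6 up a major second → Dbb6 (2 semitones).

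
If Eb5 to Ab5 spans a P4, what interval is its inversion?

The rule of nine gives the new number: 9 − 4 = 5, so a fourth becomes a fifth.
Quality inverts too: perfect stays perfect. That makes the inversion a perfect fifth.

perfect fifth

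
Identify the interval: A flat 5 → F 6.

A to F spans six letter names (A-B-C-D-E-F), so the interval is some kind of sixth.
The major sixth spans 9 semitones, and Ab5 to F6 is exactly 9 semitones — so this is a major sixth.

major sixth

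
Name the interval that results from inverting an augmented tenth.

First reduce the compound augmented tenth to its simple form, an augmented third.
Inverted interval numbers add to nine, so a third pairs with a sixth (3 + 6 = 9).
Quality inverts too: augmented becomes diminished. That makes the inversion a diminished sixth.

d6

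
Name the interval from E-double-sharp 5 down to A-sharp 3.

Descending from E##5 to A#3 is the same interval as ascending A#3 to E##5.
A to E spans five letter names (A-B-C-D-E), plus an octave — that makes it a twelfth of some quality.
The perfect twelfth is 19 semitones; here we have 20, one semitone wider: augmented.
(Equivalently, a compound augmented fifth: an augmented fifth plus an octave.)

augmented twelfth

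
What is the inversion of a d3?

The rule of nine gives the new number: 9 − 3 = 6, so a third becomes a sixth.
Quality inverts too: diminished becomes augmented. That makes the inversion an augmented sixth.

augmented sixth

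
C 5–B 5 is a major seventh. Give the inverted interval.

The rule of nine gives the new number: 9 − 7 = 2, so a seventh becomes a second.
And major becomes minor under inversion, so we get a minor second.

m2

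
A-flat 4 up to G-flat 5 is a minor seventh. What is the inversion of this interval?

major 2nd

The rule of nine gives the new number: 9 − 7 = 2, so a seventh becomes a second.
Quality inverts too: minor becomes major. That makes the inversion a major second.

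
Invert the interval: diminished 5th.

augmented 4th

Inverted interval numbers add to nine, so a fifth pairs with a fourth (5 + 4 = 9).
And diminished becomes augmented under inversion, so we get an augmented fourth.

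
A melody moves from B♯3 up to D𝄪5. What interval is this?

B to D spans three letter names (B-C-D), plus an octave — that makes it a tenth of some quality.
B#3 to D##5 is 16 semitones, matching the major tenth exactly, so the quality is major.
(Equivalently, a compound major third: a major third plus an octave.)

major 10th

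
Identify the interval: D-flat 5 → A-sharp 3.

Descending from Db5 to A#3 is the same interval as ascending A#3 to Db5.
A to D spans four letter names (A-B-C-D), plus an octave, so the interval is some kind of eleventh.
A#3 to Db5 spans 15 semitones — two semitones narrower than the perfect eleventh (17) — giving a doubly diminished eleventh.
(Equivalently, a compound doubly diminished fourth: a doubly diminished fourth plus an octave.)

dd11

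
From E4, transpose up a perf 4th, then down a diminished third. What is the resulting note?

E4 up a perfect fourth → A4 (5 semitones).
A diminished third down from A4 is F##4.

F##4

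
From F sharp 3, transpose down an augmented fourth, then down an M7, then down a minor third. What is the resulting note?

F#3 down an augmented fourth → C3 (6 semitones).
C3 down a major seventh → Db2 (11 semitones).
A minor third down from Db2 is Bb1.

B flat 1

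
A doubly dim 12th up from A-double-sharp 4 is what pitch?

E 6

Five letters up from A (plus an octave) reaches E.
Moving 17 semitones up from A##4 (the size of a doubly diminished twelfth) reaches E6.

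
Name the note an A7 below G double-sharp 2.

The seventh takes the letter from G down to A.
An augmented seventh spans 12 semitones, so from G##2 the target pitch is A1.

A 1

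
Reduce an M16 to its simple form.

Each octave removed subtracts seven from the number: 16 − 14 = 2.
That makes a major sixteenth a compound major second — 2 octaves plus a major second.

M2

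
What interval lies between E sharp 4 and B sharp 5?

E to B spans five letter names (E-F-G-A-B), plus an octave: a twelfth.
E#4 to B#5 is 19 semitones, matching the perfect twelfth exactly, so the quality is perfect.
(Equivalently, a compound perfect fifth: a perfect fifth plus an octave.)

P12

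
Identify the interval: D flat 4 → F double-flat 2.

augmented thirteenth

Descending from Db4 to Fbb2 is the same interval as ascending Fbb2 to Db4.
F to D spans six letter names (F-G-A-B-C-D), plus an octave, so the interval is some kind of thirteenth.
The major thirteenth is 21 semitones; here we have 22, one semitone wider: augmented.
(Equivalently, a compound augmented sixth: an augmented sixth plus an octave.)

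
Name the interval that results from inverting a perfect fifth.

perfect 4th

Inverted interval numbers add to nine, so a fifth pairs with a fourth (5 + 4 = 9).
Quality inverts too: perfect stays perfect. That makes the inversion a perfect fourth.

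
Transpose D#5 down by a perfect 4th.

A#4

Four letter names down from D: A.
A perfect fourth spans 5 semitones, so from D#5 the target pitch is A#4.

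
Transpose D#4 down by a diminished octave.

D##3

The letter stays D (same as the start), shifted an octave down.
Moving 11 semitones down from D#4 (the size of a diminished octave) reaches D##3.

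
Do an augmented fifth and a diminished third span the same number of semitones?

An augmented fifth is 8 semitones but a diminished third is 2 semitones — different sizes.

No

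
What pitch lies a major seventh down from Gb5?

The seventh takes the letter from G down to A.
A major seventh spans 11 semitones, so from Gb5 the target pitch is Abb4.

Abb4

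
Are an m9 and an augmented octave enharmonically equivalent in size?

Yes

A minor ninth = 13 semitones = an augmented octave; enharmonically equal.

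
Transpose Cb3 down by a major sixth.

Six letter names down from C: E.
A major sixth is 9 semitones; 9 semitones down from Cb3 gives Ebb2.

Ebb2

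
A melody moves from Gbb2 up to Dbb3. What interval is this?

G to D spans five letter names (G-A-B-C-D) — that makes it a fifth of some quality.
Gbb2 to Dbb3 is 7 semitones, matching the perfect fifth exactly, so the quality is perfect.

P5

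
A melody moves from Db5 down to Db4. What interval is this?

Descending from Db5 to Db4 is the same interval as ascending Db4 to Db5.
D to D is the same letter name, plus an octave, so the interval is some kind of octave.
Counting semitones, Db4→Db5 is 12, which is the perfect octave.

perfect octave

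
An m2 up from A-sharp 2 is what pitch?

B 2

Counting two letter names up from A lands on B.
Moving 1 semitone up from A#2 (the size of a minor second) reaches B2.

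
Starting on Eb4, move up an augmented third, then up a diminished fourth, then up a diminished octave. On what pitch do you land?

Up an augmented third from Eb4: G#4 (5 semitones up).
G#4 up a diminished fourth → C5 (4 semitones).
Up a diminished octave from C5: Cb6 (11 semitones up).

Cb6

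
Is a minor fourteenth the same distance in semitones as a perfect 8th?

A minor fourteenth is 22 semitones but a perfect octave is 12 semitones — different sizes.

No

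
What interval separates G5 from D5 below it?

perfect fourth

Descending from G5 to D5 is the same interval as ascending D5 to G5.
D to G spans four letter names (D-E-F-G), so the interval is some kind of fourth.
The perfect fourth spans 5 semitones, and D5 to G5 is exactly 5 semitones — so this is a perfect fourth.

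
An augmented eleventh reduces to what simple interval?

augmented 4th

Take out an octave (7 from the number): 11 − 7 = 4.
Quality carries through unchanged, so the simple form is an augmented fourth.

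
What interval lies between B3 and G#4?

B to G spans six letter names (B-C-D-E-F-G) — that makes it a sixth of some quality.
B3 to G#4 is 9 semitones, matching the major sixth exactly, so the quality is major.

major sixth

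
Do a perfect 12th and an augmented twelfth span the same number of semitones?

19 semitones (perfect twelfth) vs 20 semitones (augmented twelfth): not equal.

No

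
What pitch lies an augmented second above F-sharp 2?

Two letter names up from F: G.
Moving 3 semitones up from F#2 (the size of an augmented second) reaches G##2.

G-double-sharp 2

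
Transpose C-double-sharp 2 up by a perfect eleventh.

F-double-sharp 3

Four letters up from C (plus an octave) reaches F.
A perfect eleventh spans 17 semitones, so from C##2 the target pitch is F##3.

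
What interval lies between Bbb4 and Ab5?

major 7th

B to A spans seven letter names (B-C-D-E-F-G-A), so the interval is some kind of seventh.
Bbb4 to Ab5 is 11 semitones, matching the major seventh exactly, so the quality is major.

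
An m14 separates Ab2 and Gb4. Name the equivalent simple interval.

Take out an octave (7 from the number): 14 − 7 = 7.
So a minor fourteenth is an octave plus a minor seventh. The quality is unchanged.

minor seventh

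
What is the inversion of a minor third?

Inverted interval numbers add to nine, so a third pairs with a sixth (3 + 6 = 9).
Quality inverts too: minor becomes major. That makes the inversion a major sixth.

M6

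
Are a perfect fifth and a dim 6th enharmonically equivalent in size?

Yes

Both span 7 semitones: a perfect fifth and a diminished sixth are the same chromatic distance.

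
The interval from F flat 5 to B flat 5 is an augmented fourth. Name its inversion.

Interval numbers invert to sum to nine: 4 + 5 = 9, so a fourth inverts to a fifth.
Quality inverts too: augmented becomes diminished. That makes the inversion a diminished fifth.

diminished 5th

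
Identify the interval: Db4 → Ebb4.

D to E spans two letter names (D-E): a second.
A major second would be 2 semitones, but Db4 to Ebb4 is 1 — one semitone narrower, making it a minor second.

minor 2nd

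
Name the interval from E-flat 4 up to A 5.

A11

E to A spans four letter names (E-F-G-A), plus an octave: an eleventh.
The perfect eleventh is 17 semitones; here we have 18, one semitone wider: augmented.
(Equivalently, a compound augmented fourth: an augmented fourth plus an octave.)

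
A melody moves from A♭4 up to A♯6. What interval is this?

doubly augmented 15th

A to A is the same letter name, plus 2 octaves: a fifteenth.
The perfect fifteenth is 24 semitones; here we have 26, two semitones wider: doubly augmented.
(Equivalently, a compound doubly augmented octave: a doubly augmented octave plus an octave.)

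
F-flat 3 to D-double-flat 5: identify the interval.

minor 13th

F to D spans six letter names (F-G-A-B-C-D), plus an octave, so the interval is some kind of thirteenth.
At 20 semitones, Fb3→Dbb5 falls one short of a major thirteenth: minor.
(Equivalently, a compound minor sixth: a minor sixth plus an octave.)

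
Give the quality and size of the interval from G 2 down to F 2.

Descending from G2 to F2 is the same interval as ascending F2 to G2.
F to G spans two letter names (F-G) — that makes it a second of some quality.
Counting semitones, F2→G2 is 2, which is the major second.

M2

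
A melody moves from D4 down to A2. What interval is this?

Descending from D4 to A2 is the same interval as ascending A2 to D4.
A to D spans four letter names (A-B-C-D), plus an octave, so the interval is some kind of eleventh.
The perfect eleventh spans 17 semitones, and A2 to D4 is exactly 17 semitones — so this is a perfect eleventh.
(Equivalently, a compound perfect fourth: a perfect fourth plus an octave.)

perfect eleventh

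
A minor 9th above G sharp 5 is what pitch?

A 6

The ninth's letter: G up two letter names plus an octave → A.
Moving 13 semitones up from G#5 (the size of a minor ninth) reaches A6.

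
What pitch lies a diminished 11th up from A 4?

D flat 6

The eleventh's letter: A up four letter names plus an octave → D.
Moving 16 semitones up from A4 (the size of a diminished eleventh) reaches Db6.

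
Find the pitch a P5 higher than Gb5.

Five letter names up from G: D.
A perfect fifth spans 7 semitones, so from Gb5 the target pitch is Db6.

Db6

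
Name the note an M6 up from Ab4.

F5

The sixth takes the letter from A up to F.
A major sixth spans 9 semitones, so from Ab4 the target pitch is F5.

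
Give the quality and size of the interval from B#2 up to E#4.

B to E spans four letter names (B-C-D-E), plus an octave — that makes it an eleventh of some quality.
Counting semitones, B#2→E#4 is 17, which is the perfect eleventh.
(Equivalently, a compound perfect fourth: a perfect fourth plus an octave.)

perfect eleventh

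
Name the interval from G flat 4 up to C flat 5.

perfect fourth

G to C spans four letter names (G-A-B-C) — that makes it a fourth of some quality.
Counting semitones, Gb4→Cb5 is 5, which is the perfect fourth.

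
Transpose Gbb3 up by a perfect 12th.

Dbb5

Five letters up from G (plus an octave) reaches D.
A perfect twelfth is 19 semitones; 19 semitones up from Gbb3 gives Dbb5.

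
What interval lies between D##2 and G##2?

perfect fourth

D to G spans four letter names (D-E-F-G) — that makes it a fourth of some quality.
D##2 to G##2 is 5 semitones, matching the perfect fourth exactly, so the quality is perfect.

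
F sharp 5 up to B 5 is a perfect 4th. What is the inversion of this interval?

P5

Interval numbers invert to sum to nine: 4 + 5 = 9, so a fourth inverts to a fifth.
And perfect stays perfect under inversion, so we get a perfect fifth.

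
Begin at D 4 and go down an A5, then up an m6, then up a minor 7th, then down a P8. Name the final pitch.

D4 down an augmented fifth → Gb3 (8 semitones).
Gb3 up a minor sixth → Ebb4 (8 semitones).
A minor seventh up from Ebb4 is Dbb5.
A perfect octave down from Dbb5 is Dbb4.

D double-flat 4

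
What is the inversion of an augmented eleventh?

diminished 5th

First reduce the compound augmented eleventh to its simple form, an augmented fourth.
Inverted interval numbers add to nine, so a fourth pairs with a fifth (4 + 5 = 9).
Quality inverts too: augmented becomes diminished. That makes the inversion a diminished fifth.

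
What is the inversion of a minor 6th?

major third

Inverted interval numbers add to nine, so a sixth pairs with a third (6 + 3 = 9).
The quality also flips — minor becomes major — giving a major third.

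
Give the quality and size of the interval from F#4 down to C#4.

perfect fourth

Descending from F#4 to C#4 is the same interval as ascending C#4 to F#4.
C to F spans four letter names (C-D-E-F): a fourth.
The perfect fourth spans 5 semitones, and C#4 to F#4 is exactly 5 semitones — so this is a perfect fourth.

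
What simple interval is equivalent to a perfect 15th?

Take out an octave (7 from the number): 15 − 7 = 8.
So a perfect fifteenth is an octave plus a perfect octave. The quality is unchanged.

perfect octave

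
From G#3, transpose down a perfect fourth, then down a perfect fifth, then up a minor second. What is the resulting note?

A2

A perfect fourth down from G#3 is D#3.
Down a perfect fifth from D#3: G#2 (7 semitones down).
G#2 up a minor second → A2 (1 semitone).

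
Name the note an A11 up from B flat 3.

E 5

Four letters up from B (plus an octave) reaches E.
Moving 18 semitones up from Bb3 (the size of an augmented eleventh) reaches E5.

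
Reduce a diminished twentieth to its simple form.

Subtracting seven from the interval number removes an octave: 20 − 14 = 6.
Quality carries through unchanged, so the simple form is a diminished sixth.

d6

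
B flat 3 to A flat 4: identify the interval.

B to A spans seven letter names (B-C-D-E-F-G-A) — that makes it a seventh of some quality.
At 10 semitones, Bb3→Ab4 falls one short of a major seventh: minor.

minor seventh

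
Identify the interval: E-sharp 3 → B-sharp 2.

Descending from E#3 to B#2 is the same interval as ascending B#2 to E#3.
B to E spans four letter names (B-C-D-E), so the interval is some kind of fourth.
B#2 to E#3 is 5 semitones, matching the perfect fourth exactly, so the quality is perfect.

perfect fourth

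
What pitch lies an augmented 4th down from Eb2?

Bbb1

The fourth takes the letter from E down to B.
Moving 6 semitones down from Eb2 (the size of an augmented fourth) reaches Bbb1.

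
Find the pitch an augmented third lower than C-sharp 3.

Counting three letter names down from C lands on A.
An augmented third spans 5 semitones, so from C#3 the target pitch is Ab2.

A-flat 2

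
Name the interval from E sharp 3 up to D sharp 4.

E to D spans seven letter names (E-F-G-A-B-C-D), so the interval is some kind of seventh.
A major seventh would be 11 semitones, but E#3 to D#4 is 10 — one semitone narrower, making it a minor seventh.

m7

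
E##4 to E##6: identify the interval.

E to E is the same letter name, plus 2 octaves: a fifteenth.
The perfect fifteenth spans 24 semitones, and E##4 to E##6 is exactly 24 semitones — so this is a perfect fifteenth.
(Equivalently, a compound perfect octave: a perfect octave plus an octave.)

perfect 15th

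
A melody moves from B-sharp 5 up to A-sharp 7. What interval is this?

minor fourteenth

B to A spans seven letter names (B-C-D-E-F-G-A), plus an octave, so the interval is some kind of fourteenth.
A major fourteenth would be 23 semitones, but B#5 to A#7 is 22 — one semitone narrower, making it a minor fourteenth.
(Equivalently, a compound minor seventh: a minor seventh plus an octave.)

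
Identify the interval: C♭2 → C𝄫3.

C to C is the same letter name, plus an octave: an octave.
Cb2 to Cbb3 spans 11 semitones — one semitone narrower than the perfect octave (12) — giving a diminished octave.

d8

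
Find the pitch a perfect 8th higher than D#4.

For an octave the letter name doesn't change: still D, an octave up.
A perfect octave spans 12 semitones, so from D#4 the target pitch is D#5.

D#5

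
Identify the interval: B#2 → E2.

Descending from B#2 to E2 is the same interval as ascending E2 to B#2.
E to B spans five letter names (E-F-G-A-B): a fifth.
A perfect fifth would be 7 semitones; E2 to B#2 is 8, one semitone wider, so the interval is augmented.

augmented 5th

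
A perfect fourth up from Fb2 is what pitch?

Counting four letter names up from F lands on B.
A perfect fourth spans 5 semitones, so from Fb2 the target pitch is Bbb2.

Bbb2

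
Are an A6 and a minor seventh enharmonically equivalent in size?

An augmented sixth = 10 semitones = a minor seventh; enharmonically equal.

Yes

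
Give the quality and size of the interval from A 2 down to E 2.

P4

Descending from A2 to E2 is the same interval as ascending E2 to A2.
E to A spans four letter names (E-F-G-A) — that makes it a fourth of some quality.
The perfect fourth spans 5 semitones, and E2 to A2 is exactly 5 semitones — so this is a perfect fourth.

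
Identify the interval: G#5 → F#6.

minor seventh

G to F spans seven letter names (G-A-B-C-D-E-F): a seventh.
G#5 to F#6 is 10 semitones, a half step short of the major seventh (11), so this is minor.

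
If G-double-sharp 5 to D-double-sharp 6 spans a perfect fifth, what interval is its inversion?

perfect 4th

Inverted interval numbers add to nine, so a fifth pairs with a fourth (5 + 4 = 9).
The quality also flips — perfect stays perfect — giving a perfect fourth.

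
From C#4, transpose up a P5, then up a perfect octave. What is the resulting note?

Up a perfect fifth from C#4: G#4 (7 semitones up).
G#4 up a perfect octave → G#5 (12 semitones).

G#5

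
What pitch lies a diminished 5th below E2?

A#1

Counting five letter names down from E lands on A.
Moving 6 semitones down from E2 (the size of a diminished fifth) reaches A#1.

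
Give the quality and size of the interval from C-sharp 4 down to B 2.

Descending from C#4 to B2 is the same interval as ascending B2 to C#4.
B to C spans two letter names (B-C), plus an octave, so the interval is some kind of ninth.
The major ninth spans 14 semitones, and B2 to C#4 is exactly 14 semitones — so this is a major ninth.
(Equivalently, a compound major second: a major second plus an octave.)

M9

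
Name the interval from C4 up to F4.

perfect 4th

C to F spans four letter names (C-D-E-F): a fourth.
The perfect fourth spans 5 semitones, and C4 to F4 is exactly 5 semitones — so this is a perfect fourth.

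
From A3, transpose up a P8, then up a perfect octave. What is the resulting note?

A3 up a perfect octave → A4 (12 semitones).
A perfect octave up from A4 is A5.

A5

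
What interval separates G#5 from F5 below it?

augmented 2nd

Descending from G#5 to F5 is the same interval as ascending F5 to G#5.
F to G spans two letter names (F-G) — that makes it a second of some quality.
F5 to G#5 spans 3 semitones — one semitone wider than the major second (2) — giving an augmented second.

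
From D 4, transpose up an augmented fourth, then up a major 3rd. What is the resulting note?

B sharp 4

D4 up an augmented fourth → G#4 (6 semitones).
A major third up from G#4 is B#4.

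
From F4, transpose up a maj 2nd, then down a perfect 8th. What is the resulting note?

Up a major second from F4: G4 (2 semitones up).
A perfect octave down from G4 is G3.

G3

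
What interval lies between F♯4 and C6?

F to C spans five letter names (F-G-A-B-C), plus an octave: a twelfth.
F#4 to C6 spans 18 semitones — one semitone narrower than the perfect twelfth (19) — giving a diminished twelfth.
(Equivalently, a compound diminished fifth: a diminished fifth plus an octave.)

diminished twelfth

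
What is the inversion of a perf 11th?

First reduce the compound perfect eleventh to its simple form, a perfect fourth.
Inverted interval numbers add to nine, so a fourth pairs with a fifth (4 + 5 = 9).
Quality inverts too: perfect stays perfect. That makes the inversion a perfect fifth.

perfect fifth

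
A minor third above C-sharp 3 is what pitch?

E 3

The third takes the letter from C up to E.
A minor third spans 3 semitones, so from C#3 the target pitch is E3.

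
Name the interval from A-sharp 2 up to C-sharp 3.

A to C spans three letter names (A-B-C) — that makes it a third of some quality.
A major third would be 4 semitones, but A#2 to C#3 is 3 — one semitone narrower, making it a minor third.

minor third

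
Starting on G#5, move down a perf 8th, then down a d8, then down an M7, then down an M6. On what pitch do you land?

C#2

Down a perfect octave from G#5: G#4 (12 semitones down).
Down a diminished octave from G#4: G##3 (11 semitones down).
Down a major seventh from G##3: A#2 (11 semitones down).
A#2 down a major sixth → C#2 (9 semitones).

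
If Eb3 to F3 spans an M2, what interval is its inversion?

minor 7th

The rule of nine gives the new number: 9 − 2 = 7, so a second becomes a seventh.
And major becomes minor under inversion, so we get a minor seventh.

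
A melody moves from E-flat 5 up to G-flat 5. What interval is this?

minor 3rd

E to G spans three letter names (E-F-G) — that makes it a third of some quality.
Eb5 to Gb5 is 3 semitones, a half step short of the major third (4), so this is minor.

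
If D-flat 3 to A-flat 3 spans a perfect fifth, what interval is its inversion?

Inverted interval numbers add to nine, so a fifth pairs with a fourth (5 + 4 = 9).
And perfect stays perfect under inversion, so we get a perfect fourth.

perfect fourth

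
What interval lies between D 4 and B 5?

D to B spans six letter names (D-E-F-G-A-B), plus an octave — that makes it a thirteenth of some quality.
The major thirteenth spans 21 semitones, and D4 to B5 is exactly 21 semitones — so this is a major thirteenth.
(Equivalently, a compound major sixth: a major sixth plus an octave.)

major thirteenth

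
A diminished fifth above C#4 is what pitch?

Five letter names up from C: G.
A diminished fifth spans 6 semitones, so from C#4 the target pitch is G4.

G4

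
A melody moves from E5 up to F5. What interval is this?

E to F spans two letter names (E-F) — that makes it a second of some quality.
A major second would be 2 semitones, but E5 to F5 is 1 — one semitone narrower, making it a minor second.

minor 2nd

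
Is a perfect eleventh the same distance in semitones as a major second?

No

A perfect eleventh spans 17 semitones; a major second spans 2 semitones. They differ by 15.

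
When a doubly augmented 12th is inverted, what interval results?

First reduce the compound doubly augmented twelfth to its simple form, a doubly augmented fifth.
Inverted interval numbers add to nine, so a fifth pairs with a fourth (5 + 4 = 9).
And doubly augmented becomes doubly diminished under inversion, so we get a doubly diminished fourth.

dd4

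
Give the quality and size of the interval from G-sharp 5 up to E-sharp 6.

major 6th

G to E spans six letter names (G-A-B-C-D-E) — that makes it a sixth of some quality.
The major sixth spans 9 semitones, and G#5 to E#6 is exactly 9 semitones — so this is a major sixth.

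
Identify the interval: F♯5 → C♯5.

Descending from F#5 to C#5 is the same interval as ascending C#5 to F#5.
C to F spans four letter names (C-D-E-F), so the interval is some kind of fourth.
C#5 to F#5 is 5 semitones, matching the perfect fourth exactly, so the quality is perfect.

perfect fourth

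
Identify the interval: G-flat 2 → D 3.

G to D spans five letter names (G-A-B-C-D) — that makes it a fifth of some quality.
A perfect fifth would be 7 semitones; Gb2 to D3 is 8, one semitone wider, so the interval is augmented.

augmented fifth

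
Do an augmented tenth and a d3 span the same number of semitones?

No

17 semitones (augmented tenth) vs 2 semitones (diminished third): not equal.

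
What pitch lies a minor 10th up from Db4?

Fb5

Three letters up from D (plus an octave) reaches F.
Moving 15 semitones up from Db4 (the size of a minor tenth) reaches Fb5.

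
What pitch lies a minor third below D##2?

Counting three letter names down from D lands on B.
A minor third spans 3 semitones, so from D##2 the target pitch is B##1.

B##1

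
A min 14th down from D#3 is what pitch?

Counting seven letter names plus an octave down from D lands on E.
A minor fourteenth spans 22 semitones, so from D#3 the target pitch is E#1.

E#1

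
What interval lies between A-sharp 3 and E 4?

A to E spans five letter names (A-B-C-D-E), so the interval is some kind of fifth.
A perfect fifth would be 7 semitones; A#3 to E4 is 6, one semitone narrower, so the interval is diminished.

d5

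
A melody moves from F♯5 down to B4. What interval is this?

Descending from F#5 to B4 is the same interval as ascending B4 to F#5.
B to F spans five letter names (B-C-D-E-F), so the interval is some kind of fifth.
B4 to F#5 is 7 semitones, matching the perfect fifth exactly, so the quality is perfect.

P5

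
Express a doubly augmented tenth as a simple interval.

Subtracting seven from the interval number removes an octave: 10 − 7 = 3.
Quality carries through unchanged, so the simple form is a doubly augmented third.

doubly augmented 3rd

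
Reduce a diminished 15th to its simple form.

Subtracting seven from the interval number removes an octave: 15 − 7 = 8.
Quality carries through unchanged, so the simple form is a diminished octave.

d8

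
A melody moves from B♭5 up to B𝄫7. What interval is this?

B to B is the same letter name, plus 2 octaves: a fifteenth.
Bb5 to Bbb7 spans 23 semitones — one semitone narrower than the perfect fifteenth (24) — giving a diminished fifteenth.
(Equivalently, a compound diminished octave: a diminished octave plus an octave.)

diminished fifteenth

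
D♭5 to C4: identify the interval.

Descending from Db5 to C4 is the same interval as ascending C4 to Db5.
C to D spans two letter names (C-D), plus an octave — that makes it a ninth of some quality.
C4 to Db5 is 13 semitones, a half step short of the major ninth (14), so this is minor.
(Equivalently, a compound minor second: a minor second plus an octave.)

m9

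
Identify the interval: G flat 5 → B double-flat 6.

minor 10th

G to B spans three letter names (G-A-B), plus an octave: a tenth.
Gb5 to Bbb6 is 15 semitones, a half step short of the major tenth (16), so this is minor.
(Equivalently, a compound minor third: a minor third plus an octave.)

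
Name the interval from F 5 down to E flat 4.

major ninth

Descending from F5 to Eb4 is the same interval as ascending Eb4 to F5.
E to F spans two letter names (E-F), plus an octave, so the interval is some kind of ninth.
Eb4 to F5 is 14 semitones, matching the major ninth exactly, so the quality is major.
(Equivalently, a compound major second: a major second plus an octave.)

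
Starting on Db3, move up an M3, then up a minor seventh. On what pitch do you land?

Db3 up a major third → F3 (4 semitones).
A minor seventh up from F3 is Eb4.

Eb4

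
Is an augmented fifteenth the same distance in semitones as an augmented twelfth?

An augmented fifteenth is 25 semitones but an augmented twelfth is 20 semitones — different sizes.

No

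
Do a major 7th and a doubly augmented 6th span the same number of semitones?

Both span 11 semitones: a major seventh and a doubly augmented sixth are the same chromatic distance.

Yes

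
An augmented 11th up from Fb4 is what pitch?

Bb5

Four letters up from F (plus an octave) reaches B.
Moving 18 semitones up from Fb4 (the size of an augmented eleventh) reaches Bb5.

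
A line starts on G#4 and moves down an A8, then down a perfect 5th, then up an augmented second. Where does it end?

Down an augmented octave from G#4: G3 (13 semitones down).
G3 down a perfect fifth → C3 (7 semitones).
Up an augmented second from C3: D#3 (3 semitones up).

D#3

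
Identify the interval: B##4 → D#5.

diminished 3rd

B to D spans three letter names (B-C-D) — that makes it a third of some quality.
The major third is 4 semitones; here we have 2, two semitones narrower: diminished.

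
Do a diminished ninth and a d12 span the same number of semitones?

No

12 semitones (diminished ninth) vs 18 semitones (diminished twelfth): not equal.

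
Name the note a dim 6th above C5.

The sixth takes the letter from C up to A.
A diminished sixth spans 7 semitones, so from C5 the target pitch is Abb5.

Abb5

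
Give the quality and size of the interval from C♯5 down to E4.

Descending from C#5 to E4 is the same interval as ascending E4 to C#5.
E to C spans six letter names (E-F-G-A-B-C): a sixth.
The major sixth spans 9 semitones, and E4 to C#5 is exactly 9 semitones — so this is a major sixth.

M6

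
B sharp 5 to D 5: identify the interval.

augmented sixth

Descending from B#5 to D5 is the same interval as ascending D5 to B#5.
D to B spans six letter names (D-E-F-G-A-B), so the interval is some kind of sixth.
The major sixth is 9 semitones; here we have 10, one semitone wider: augmented.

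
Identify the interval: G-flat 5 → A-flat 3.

Descending from Gb5 to Ab3 is the same interval as ascending Ab3 to Gb5.
A to G spans seven letter names (A-B-C-D-E-F-G), plus an octave — that makes it a fourteenth of some quality.
A major fourteenth would be 23 semitones, but Ab3 to Gb5 is 22 — one semitone narrower, making it a minor fourteenth.
(Equivalently, a compound minor seventh: a minor seventh plus an octave.)

minor fourteenth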